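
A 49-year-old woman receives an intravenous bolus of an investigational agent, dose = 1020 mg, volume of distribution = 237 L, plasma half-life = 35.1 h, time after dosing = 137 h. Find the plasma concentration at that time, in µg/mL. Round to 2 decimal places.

C₀ = Dose / Vd = 1020 / 237 = 4.304 mg/L
k = ln2 / t½ = 0.693147 / 35.1 = 0.01975 h⁻¹
C = C₀ · e^(−k·t) = 4.304 × e^(−0.01975 × 137)
  = 4.304 × 0.06682 = 0.2876 mg/L
(0.2876 mg/L = 0.2876 µg/mL)

0.29 µg/mL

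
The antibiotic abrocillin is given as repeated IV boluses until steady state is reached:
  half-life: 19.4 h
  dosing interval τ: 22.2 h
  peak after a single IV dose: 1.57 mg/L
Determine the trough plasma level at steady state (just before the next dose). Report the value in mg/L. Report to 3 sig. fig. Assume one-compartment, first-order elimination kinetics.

k = ln2 / t½ = 0.693147 / 19.4 = 0.03573 h⁻¹
e^(−kτ) = e^(−0.03573 × 22.2) = 0.4524
Accumulation ratio R = 1 / (1 − e^(−kτ)) = 1 / (1 − 0.4524) = 1.826
Steady-state trough = C₀ × R × e^(−kτ) = 1.57 × 1.826 × 0.4524 = 1.297 mg/L

1.30 mg/L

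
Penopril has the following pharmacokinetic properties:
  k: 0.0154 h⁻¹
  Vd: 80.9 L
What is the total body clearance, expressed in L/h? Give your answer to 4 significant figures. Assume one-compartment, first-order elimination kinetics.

CL = k × Vd = 0.0154 × 80.9 = 1.246 L/h

1.246 L/h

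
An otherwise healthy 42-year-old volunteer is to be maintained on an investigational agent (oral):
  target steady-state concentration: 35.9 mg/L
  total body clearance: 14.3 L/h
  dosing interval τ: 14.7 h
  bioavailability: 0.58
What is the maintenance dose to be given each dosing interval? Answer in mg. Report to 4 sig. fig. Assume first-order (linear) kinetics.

13010 mg

At steady state, F × (Dose/τ) = Css × CL.
Dose = Css × CL × τ / F = 35.9 × 14.30 × 14.7 / 0.58 = 13010 mg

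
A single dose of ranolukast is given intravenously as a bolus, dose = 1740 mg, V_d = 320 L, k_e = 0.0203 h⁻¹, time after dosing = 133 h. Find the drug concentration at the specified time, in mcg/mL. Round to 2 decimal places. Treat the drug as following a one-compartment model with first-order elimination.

0.37 mcg/mL

C₀ = Dose / Vd = 1740 / 320 = 5.438 mg/L
C = C₀ · e^(−k·t) = 5.438 × e^(−0.02030 × 133)
  = 5.438 × 0.06721 = 0.3655 mg/L
(0.3655 mg/L = 0.3655 mcg/mL)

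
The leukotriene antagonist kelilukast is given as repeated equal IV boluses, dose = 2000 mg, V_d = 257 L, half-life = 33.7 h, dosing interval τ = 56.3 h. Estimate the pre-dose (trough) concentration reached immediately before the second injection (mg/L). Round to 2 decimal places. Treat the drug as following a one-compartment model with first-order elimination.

2.44 mg/L

C₀ per dose = Dose / Vd = 2000 / 257 = 7.782 mg/L
k = ln2 / t½ = 0.693147 / 33.7 = 0.02057 h⁻¹
Fraction remaining after one interval: r = e^(−kτ) = e^(−0.02057 × 56.3) = 0.3141
Before dose 2, 1 dose has been given (aged 1τ).
C_trough = C₀ × r = 7.782 × 0.3141 = 2.444 mg/L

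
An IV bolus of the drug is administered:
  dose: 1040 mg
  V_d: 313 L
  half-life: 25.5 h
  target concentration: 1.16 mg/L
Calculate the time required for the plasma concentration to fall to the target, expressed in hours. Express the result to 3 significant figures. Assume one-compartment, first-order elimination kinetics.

C₀ = Dose / Vd = 1040 / 313 = 3.323 mg/L
k = ln2 / t½ = 0.693147 / 25.5 = 0.02718 h⁻¹
t = ln(C₀ / C) / k = ln(3.323 / 1.16) / 0.02718
  = ln(2.865) / 0.02718 = 1.053 / 0.02718 = 38.74 h

38.7 h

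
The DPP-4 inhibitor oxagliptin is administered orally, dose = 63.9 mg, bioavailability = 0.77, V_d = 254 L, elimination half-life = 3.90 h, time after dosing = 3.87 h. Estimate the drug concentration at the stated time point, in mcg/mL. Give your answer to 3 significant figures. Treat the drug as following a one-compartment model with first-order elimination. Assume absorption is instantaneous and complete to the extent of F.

Amount reaching circulation = F × Dose = 0.77 × 63.90 = 49.20 mg
C₀ = F·Dose / Vd = 49.20 / 254 = 0.1937 mg/L
k = ln2 / t½ = 0.693147 / 3.90 = 0.1777 h⁻¹
C = C₀ · e^(−k·t) = 0.1937 × e^(−0.1777 × 3.87)
  = 0.1937 × 0.5027 = 0.09737 mg/L
(0.09737 mg/L = 0.09737 mcg/mL)

0.0974 mcg/mL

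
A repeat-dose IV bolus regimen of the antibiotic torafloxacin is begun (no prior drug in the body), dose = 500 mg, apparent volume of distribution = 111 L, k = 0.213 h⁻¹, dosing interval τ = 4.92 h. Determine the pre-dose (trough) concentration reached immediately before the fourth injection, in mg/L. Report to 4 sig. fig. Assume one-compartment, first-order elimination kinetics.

C₀ per dose = Dose / Vd = 500 / 111 = 4.505 mg/L
Fraction remaining after one interval: r = e^(−kτ) = e^(−0.2130 × 4.92) = 0.3507
Before dose 4, 3 doses have been given (aged 1τ, 2τ, 3τ).
C_trough = C₀ × (r + r² + … + r^3) = C₀ × r(1−r^3)/(1−r)
        = 4.505 × 0.3507 × (1 − 0.04313) / (1 − 0.3507) = 2.328 mg/L

2.328 mg/L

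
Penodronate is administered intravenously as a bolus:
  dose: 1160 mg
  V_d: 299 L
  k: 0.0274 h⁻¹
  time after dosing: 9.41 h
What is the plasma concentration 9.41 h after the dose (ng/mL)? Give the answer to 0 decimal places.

2998 ng/mL

C₀ = Dose / Vd = 1160 / 299 = 3.880 mg/L
C = C₀ · e^(−k·t) = 3.880 × e^(−0.02740 × 9.41)
  = 3.880 × 0.7727 = 2.998 mg/L
Convert: 2.998 mg/L × 1000 = 2998 ng/mL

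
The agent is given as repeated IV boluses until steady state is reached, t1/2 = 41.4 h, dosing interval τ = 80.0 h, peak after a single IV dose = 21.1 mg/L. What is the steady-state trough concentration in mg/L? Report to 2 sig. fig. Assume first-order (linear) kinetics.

k = ln2 / t½ = 0.693147 / 41.4 = 0.01674 h⁻¹
e^(−kτ) = e^(−0.01674 × 80.0) = 0.2621
Accumulation ratio R = 1 / (1 − e^(−kτ)) = 1 / (1 − 0.2621) = 1.355
Steady-state trough = C₀ × R × e^(−kτ) = 21.1 × 1.355 × 0.2621 = 7.494 mg/L

7.5 mg/L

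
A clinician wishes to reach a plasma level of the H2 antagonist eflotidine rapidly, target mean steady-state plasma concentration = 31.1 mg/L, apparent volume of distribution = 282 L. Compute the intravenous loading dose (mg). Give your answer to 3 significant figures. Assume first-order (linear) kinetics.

LD = Css × Vd = 31.1 × 282 = 8770 mg

8770 mg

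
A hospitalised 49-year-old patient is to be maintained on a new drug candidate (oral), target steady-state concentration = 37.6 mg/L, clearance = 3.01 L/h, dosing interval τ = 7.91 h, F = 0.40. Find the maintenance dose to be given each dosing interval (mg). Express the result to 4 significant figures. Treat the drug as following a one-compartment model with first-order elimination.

2238 mg

At steady state, F × (Dose/τ) = Css × CL.
Dose = Css × CL × τ / F = 37.6 × 3.010 × 7.91 / 0.40 = 2238 mg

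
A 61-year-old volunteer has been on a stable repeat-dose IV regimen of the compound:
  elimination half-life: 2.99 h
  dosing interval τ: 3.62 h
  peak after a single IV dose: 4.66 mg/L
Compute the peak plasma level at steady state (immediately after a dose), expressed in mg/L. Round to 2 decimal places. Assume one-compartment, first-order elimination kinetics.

k = ln2 / t½ = 0.693147 / 2.99 = 0.2318 h⁻¹
e^(−kτ) = e^(−0.2318 × 3.62) = 0.4321
Accumulation ratio R = 1 / (1 − e^(−kτ)) = 1 / (1 − 0.4321) = 1.761
Steady-state peak = C₀ × R = 4.66 × 1.761 = 8.206 mg/L

8.21 mg/L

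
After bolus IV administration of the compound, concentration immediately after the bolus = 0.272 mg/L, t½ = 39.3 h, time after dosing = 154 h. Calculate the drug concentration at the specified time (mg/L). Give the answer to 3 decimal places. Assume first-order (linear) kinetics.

0.018 mg/L

k = ln2 / t½ = 0.693147 / 39.3 = 0.01764 h⁻¹
C = C₀ · e^(−k·t) = 0.2720 × e^(−0.01764 × 154)
  = 0.2720 × 0.06610 = 0.01798 mg/L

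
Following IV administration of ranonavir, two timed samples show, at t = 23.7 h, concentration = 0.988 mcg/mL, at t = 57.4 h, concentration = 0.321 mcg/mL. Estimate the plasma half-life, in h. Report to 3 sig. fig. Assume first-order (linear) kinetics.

k = ln(C₁/C₂) / (t₂ − t₁) = ln(0.988/0.321) / (57.4 − 23.7)
  = 1.124 / 33.70 = 0.03335 h⁻¹
t½ = ln2 / k = 0.693147 / 0.03335 = 20.78 h

20.8 h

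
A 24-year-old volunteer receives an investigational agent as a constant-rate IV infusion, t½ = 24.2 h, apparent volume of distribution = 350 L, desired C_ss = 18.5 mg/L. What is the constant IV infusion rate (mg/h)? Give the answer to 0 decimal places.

185 mg/h

k = ln2 / t½ = 0.693147 / 24.2 = 0.02864 h⁻¹
CL = k × Vd = 0.02864 × 350 = 10.02 L/h
At steady state, infusion rate R₀ = Css × CL = 18.5 × 10.02 = 185.4 mg/h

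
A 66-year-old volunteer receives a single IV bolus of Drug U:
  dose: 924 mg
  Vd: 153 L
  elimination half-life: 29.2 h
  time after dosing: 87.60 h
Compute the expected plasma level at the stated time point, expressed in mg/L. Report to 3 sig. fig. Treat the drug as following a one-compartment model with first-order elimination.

C₀ = Dose / Vd = 924.0 / 153 = 6.039 mg/L
k = ln2 / t½ = 0.693147 / 29.2 = 0.02374 h⁻¹
t / t½ = 87.60 / 29.2 = 3 half-lives
C = C₀ × (1/2)^3 = 6.039 × 0.1250 = 0.7549 mg/L

0.755 mg/L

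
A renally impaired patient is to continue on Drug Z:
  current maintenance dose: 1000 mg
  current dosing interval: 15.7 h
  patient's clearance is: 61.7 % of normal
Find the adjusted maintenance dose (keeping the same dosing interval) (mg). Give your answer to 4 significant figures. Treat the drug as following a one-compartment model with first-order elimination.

To keep the same average steady-state level, dosing rate must scale with clearance.
CL ratio = 61.7 / 100 = 0.6170
New dose (same interval) = 1000 × 0.6170 = 617.0 mg

617.0 mg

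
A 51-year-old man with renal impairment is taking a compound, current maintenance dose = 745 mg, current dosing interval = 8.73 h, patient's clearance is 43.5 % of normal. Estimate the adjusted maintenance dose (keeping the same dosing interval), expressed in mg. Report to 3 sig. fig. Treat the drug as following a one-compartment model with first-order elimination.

To keep the same average steady-state level, dosing rate must scale with clearance.
CL ratio = 43.5 / 100 = 0.4350
New dose (same interval) = 745 × 0.4350 = 324.1 mg

324 mg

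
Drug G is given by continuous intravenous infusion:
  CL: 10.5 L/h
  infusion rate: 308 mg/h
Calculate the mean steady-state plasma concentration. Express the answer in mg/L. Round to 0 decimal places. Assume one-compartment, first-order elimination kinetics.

29 mg/L

At steady state Css = R₀ / CL = 308 / 10.50 = 29.33 mg/L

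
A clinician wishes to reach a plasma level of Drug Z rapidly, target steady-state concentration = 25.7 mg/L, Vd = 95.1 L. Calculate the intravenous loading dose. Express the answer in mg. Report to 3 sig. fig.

2440 mg

LD = Css × Vd = 25.7 × 95.1 = 2444 mg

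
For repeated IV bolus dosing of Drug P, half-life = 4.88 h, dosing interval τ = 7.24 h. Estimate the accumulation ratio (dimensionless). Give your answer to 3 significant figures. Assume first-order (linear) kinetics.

k = ln2 / t½ = 0.693147 / 4.88 = 0.1420 h⁻¹
e^(−kτ) = e^(−0.1420 × 7.24) = 0.3577
Accumulation ratio R = 1 / (1 − e^(−kτ)) = 1 / (1 − 0.3577) = 1.557

1.56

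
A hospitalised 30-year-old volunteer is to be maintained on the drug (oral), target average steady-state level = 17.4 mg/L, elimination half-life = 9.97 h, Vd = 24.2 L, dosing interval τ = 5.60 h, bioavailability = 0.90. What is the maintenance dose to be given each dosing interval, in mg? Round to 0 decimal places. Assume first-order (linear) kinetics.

k = ln2 / t½ = 0.693147 / 9.97 = 0.06952 h⁻¹
CL = k × Vd = 0.06952 × 24.2 = 1.682 L/h
At steady state, F × (Dose/τ) = Css × CL.
Dose = Css × CL × τ / F = 17.4 × 1.682 × 5.60 / 0.90 = 182.1 mg

182 mg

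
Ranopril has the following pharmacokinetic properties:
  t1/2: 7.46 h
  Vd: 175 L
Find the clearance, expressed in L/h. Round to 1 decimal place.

k = ln2 / t½ = 0.693147 / 7.46 = 0.09292 h⁻¹
CL = k × Vd = 0.09292 × 175 = 16.26 L/h

16.3 L/h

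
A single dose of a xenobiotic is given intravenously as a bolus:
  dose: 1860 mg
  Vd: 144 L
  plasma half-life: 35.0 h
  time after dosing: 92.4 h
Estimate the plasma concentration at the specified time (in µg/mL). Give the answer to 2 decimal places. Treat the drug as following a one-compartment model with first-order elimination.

C₀ = Dose / Vd = 1860 / 144 = 12.92 mg/L
k = ln2 / t½ = 0.693147 / 35.0 = 0.01980 h⁻¹
C = C₀ · e^(−k·t) = 12.92 × e^(−0.01980 × 92.4)
  = 12.92 × 0.1605 = 2.074 mg/L
(2.074 mg/L = 2.074 µg/mL)

2.07 µg/mL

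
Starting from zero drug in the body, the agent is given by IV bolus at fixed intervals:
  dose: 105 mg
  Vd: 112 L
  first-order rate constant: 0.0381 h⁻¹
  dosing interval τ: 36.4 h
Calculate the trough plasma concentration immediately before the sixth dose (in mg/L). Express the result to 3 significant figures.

0.312 mg/L

C₀ per dose = Dose / Vd = 105 / 112 = 0.9375 mg/L
Fraction remaining after one interval: r = e^(−kτ) = e^(−0.03810 × 36.4) = 0.2499
Before dose 6, 5 doses have been given (aged 1τ, 2τ, 3τ, 4τ, 5τ).
C_trough = C₀ × (r + r² + … + r^5) = C₀ × r(1−r^5)/(1−r)
        = 0.9375 × 0.2499 × (1 − 0.0009746) / (1 − 0.2499) = 0.3120 mg/L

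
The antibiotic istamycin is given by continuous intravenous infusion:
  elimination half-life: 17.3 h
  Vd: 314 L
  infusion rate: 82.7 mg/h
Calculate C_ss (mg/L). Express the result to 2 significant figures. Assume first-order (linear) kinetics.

6.6 mg/L

k = ln2 / t½ = 0.693147 / 17.3 = 0.04007 h⁻¹
CL = k × Vd = 0.04007 × 314 = 12.58 L/h
At steady state Css = R₀ / CL = 82.7 / 12.58 = 6.574 mg/L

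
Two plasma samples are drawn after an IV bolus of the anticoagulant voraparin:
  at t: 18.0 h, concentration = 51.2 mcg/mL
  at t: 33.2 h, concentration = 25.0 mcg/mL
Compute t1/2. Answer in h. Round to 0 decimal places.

15 h

k = ln(C₁/C₂) / (t₂ − t₁) = ln(51.2/25.0) / (33.2 − 18.0)
  = 0.7169 / 15.20 = 0.04716 h⁻¹
t½ = ln2 / k = 0.693147 / 0.04716 = 14.70 h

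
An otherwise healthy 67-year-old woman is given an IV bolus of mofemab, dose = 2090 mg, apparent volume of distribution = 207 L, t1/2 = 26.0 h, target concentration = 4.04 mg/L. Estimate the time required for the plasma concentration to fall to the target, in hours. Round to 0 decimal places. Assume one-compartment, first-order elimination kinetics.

34 h

C₀ = Dose / Vd = 2090 / 207 = 10.10 mg/L
k = ln2 / t½ = 0.693147 / 26.0 = 0.02666 h⁻¹
t = ln(C₀ / C) / k = ln(10.10 / 4.04) / 0.02666
  = ln(2.500) / 0.02666 = 0.9163 / 0.02666 = 34.37 h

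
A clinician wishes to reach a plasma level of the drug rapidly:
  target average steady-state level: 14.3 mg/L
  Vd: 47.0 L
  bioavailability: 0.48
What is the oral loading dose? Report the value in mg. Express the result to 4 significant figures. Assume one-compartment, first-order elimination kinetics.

LD = Css × Vd / F = 14.3 × 47.0 / 0.48 = 1400 mg

1400 mg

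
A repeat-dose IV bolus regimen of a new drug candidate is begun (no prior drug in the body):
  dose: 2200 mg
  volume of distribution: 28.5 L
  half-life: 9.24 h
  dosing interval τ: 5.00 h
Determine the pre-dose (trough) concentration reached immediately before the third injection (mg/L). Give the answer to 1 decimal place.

89.5 mg/L

C₀ per dose = Dose / Vd = 2200 / 28.5 = 77.19 mg/L
k = ln2 / t½ = 0.693147 / 9.24 = 0.07502 h⁻¹
Fraction remaining after one interval: r = e^(−kτ) = e^(−0.07502 × 5.00) = 0.6872
Before dose 3, 2 doses have been given (aged 1τ, 2τ).
C_trough = C₀ × (r + r²) = 77.19 × (0.6872 + 0.4722) = 89.49 mg/L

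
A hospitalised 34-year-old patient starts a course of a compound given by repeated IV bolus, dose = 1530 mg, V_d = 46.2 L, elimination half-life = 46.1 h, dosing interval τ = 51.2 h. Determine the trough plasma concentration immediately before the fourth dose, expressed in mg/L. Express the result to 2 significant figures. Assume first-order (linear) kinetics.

26 mg/L

C₀ per dose = Dose / Vd = 1530 / 46.2 = 33.12 mg/L
k = ln2 / t½ = 0.693147 / 46.1 = 0.01504 h⁻¹
Fraction remaining after one interval: r = e^(−kτ) = e^(−0.01504 × 51.2) = 0.4630
Before dose 4, 3 doses have been given (aged 1τ, 2τ, 3τ).
C_trough = C₀ × (r + r² + … + r^3) = C₀ × r(1−r^3)/(1−r)
        = 33.12 × 0.4630 × (1 − 0.09925) / (1 − 0.4630) = 25.72 mg/L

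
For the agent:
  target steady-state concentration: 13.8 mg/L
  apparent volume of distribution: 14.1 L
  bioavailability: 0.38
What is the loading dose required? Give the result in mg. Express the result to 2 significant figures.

LD = Css × Vd / F = 13.8 × 14.1 / 0.38 = 512.1 mg

510 mg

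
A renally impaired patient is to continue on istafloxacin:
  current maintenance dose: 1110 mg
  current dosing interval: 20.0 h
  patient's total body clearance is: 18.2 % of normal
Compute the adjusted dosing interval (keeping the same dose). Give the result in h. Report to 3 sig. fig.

To keep the same average steady-state level, dosing rate must scale with clearance.
CL ratio = 18.2 / 100 = 0.1820
New interval (same dose) = 20.0 / 0.1820 = 109.9 h

110 h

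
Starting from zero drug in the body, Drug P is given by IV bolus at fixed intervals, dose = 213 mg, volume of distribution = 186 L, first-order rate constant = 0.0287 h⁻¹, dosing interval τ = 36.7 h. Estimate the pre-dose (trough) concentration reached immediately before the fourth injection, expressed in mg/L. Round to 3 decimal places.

0.587 mg/L

C₀ per dose = Dose / Vd = 213 / 186 = 1.145 mg/L
Fraction remaining after one interval: r = e^(−kτ) = e^(−0.02870 × 36.7) = 0.3488
Before dose 4, 3 doses have been given (aged 1τ, 2τ, 3τ).
C_trough = C₀ × (r + r² + … + r^3) = C₀ × r(1−r^3)/(1−r)
        = 1.145 × 0.3488 × (1 − 0.04244) / (1 − 0.3488) = 0.5873 mg/L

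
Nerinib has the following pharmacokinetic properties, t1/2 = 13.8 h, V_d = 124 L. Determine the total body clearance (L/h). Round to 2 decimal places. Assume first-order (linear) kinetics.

6.23 L/h

k = ln2 / t½ = 0.693147 / 13.8 = 0.05023 h⁻¹
CL = k × Vd = 0.05023 × 124 = 6.229 L/h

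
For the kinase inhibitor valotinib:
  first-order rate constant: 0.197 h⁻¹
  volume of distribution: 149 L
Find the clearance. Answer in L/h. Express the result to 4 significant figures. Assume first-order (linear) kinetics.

29.35 L/h

CL = k × Vd = 0.197 × 149 = 29.35 L/h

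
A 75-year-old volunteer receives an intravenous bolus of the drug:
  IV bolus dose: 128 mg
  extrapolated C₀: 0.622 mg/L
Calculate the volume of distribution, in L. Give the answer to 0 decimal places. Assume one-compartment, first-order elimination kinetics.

Vd = Dose / C₀ = 128.0 / 0.622 = 205.8 L

206 L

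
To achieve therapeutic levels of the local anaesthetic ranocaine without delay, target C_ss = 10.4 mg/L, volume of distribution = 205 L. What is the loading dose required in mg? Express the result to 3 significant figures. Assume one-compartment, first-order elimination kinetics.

2130 mg

LD = Css × Vd = 10.4 × 205 = 2132 mg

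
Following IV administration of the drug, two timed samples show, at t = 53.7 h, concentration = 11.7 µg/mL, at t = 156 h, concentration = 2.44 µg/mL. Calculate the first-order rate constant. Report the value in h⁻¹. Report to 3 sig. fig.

0.0153 h⁻¹

k = ln(C₁/C₂) / (t₂ − t₁) = ln(11.7/2.44) / (156 − 53.7)
  = 1.568 / 102.3 = 0.01533 h⁻¹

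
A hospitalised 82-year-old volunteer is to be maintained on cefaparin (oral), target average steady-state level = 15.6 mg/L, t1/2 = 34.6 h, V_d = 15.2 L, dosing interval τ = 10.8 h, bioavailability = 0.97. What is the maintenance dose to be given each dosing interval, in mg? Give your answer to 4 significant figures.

k = ln2 / t½ = 0.693147 / 34.6 = 0.02003 h⁻¹
CL = k × Vd = 0.02003 × 15.2 = 0.3045 L/h
At steady state, F × (Dose/τ) = Css × CL.
Dose = Css × CL × τ / F = 15.6 × 0.3045 × 10.8 / 0.97 = 52.89 mg

52.89 mg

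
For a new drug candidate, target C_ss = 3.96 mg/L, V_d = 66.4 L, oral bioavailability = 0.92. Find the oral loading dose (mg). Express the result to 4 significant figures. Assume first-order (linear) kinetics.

LD = Css × Vd / F = 3.96 × 66.4 / 0.92 = 285.8 mg

285.8 mg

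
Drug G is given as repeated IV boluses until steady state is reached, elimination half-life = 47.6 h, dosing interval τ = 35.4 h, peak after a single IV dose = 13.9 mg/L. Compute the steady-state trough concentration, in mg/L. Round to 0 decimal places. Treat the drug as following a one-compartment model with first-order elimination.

k = ln2 / t½ = 0.693147 / 47.6 = 0.01456 h⁻¹
e^(−kτ) = e^(−0.01456 × 35.4) = 0.5972
Accumulation ratio R = 1 / (1 − e^(−kτ)) = 1 / (1 − 0.5972) = 2.483
Steady-state trough = C₀ × R × e^(−kτ) = 13.9 × 2.483 × 0.5972 = 20.61 mg/L

21 mg/L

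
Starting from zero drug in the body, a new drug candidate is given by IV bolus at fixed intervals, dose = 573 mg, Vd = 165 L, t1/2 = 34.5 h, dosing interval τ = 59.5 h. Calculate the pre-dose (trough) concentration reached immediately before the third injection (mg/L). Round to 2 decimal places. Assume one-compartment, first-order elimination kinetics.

C₀ per dose = Dose / Vd = 573 / 165 = 3.473 mg/L
k = ln2 / t½ = 0.693147 / 34.5 = 0.02009 h⁻¹
Fraction remaining after one interval: r = e^(−kτ) = e^(−0.02009 × 59.5) = 0.3026
Before dose 3, 2 doses have been given (aged 1τ, 2τ).
C_trough = C₀ × (r + r²) = 3.473 × (0.3026 + 0.09157) = 1.369 mg/L

1.37 mg/L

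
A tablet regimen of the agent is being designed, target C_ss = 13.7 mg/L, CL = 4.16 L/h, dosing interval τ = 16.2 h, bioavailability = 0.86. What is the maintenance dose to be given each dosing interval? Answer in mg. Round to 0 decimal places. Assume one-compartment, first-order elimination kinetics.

1074 mg

At steady state, F × (Dose/τ) = Css × CL.
Dose = Css × CL × τ / F = 13.7 × 4.160 × 16.2 / 0.86 = 1074 mg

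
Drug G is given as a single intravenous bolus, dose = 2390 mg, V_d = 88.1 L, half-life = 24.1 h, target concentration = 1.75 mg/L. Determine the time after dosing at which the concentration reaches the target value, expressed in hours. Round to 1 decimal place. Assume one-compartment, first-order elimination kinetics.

95.3 h

C₀ = Dose / Vd = 2390 / 88.1 = 27.13 mg/L
k = ln2 / t½ = 0.693147 / 24.1 = 0.02876 h⁻¹
t = ln(C₀ / C) / k = ln(27.13 / 1.75) / 0.02876
  = ln(15.50) / 0.02876 = 2.741 / 0.02876 = 95.31 h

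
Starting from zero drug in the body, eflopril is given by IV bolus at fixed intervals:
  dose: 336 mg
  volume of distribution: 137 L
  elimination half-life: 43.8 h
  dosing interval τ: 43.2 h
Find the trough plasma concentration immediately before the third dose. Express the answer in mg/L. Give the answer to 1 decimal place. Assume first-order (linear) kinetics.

1.9 mg/L

C₀ per dose = Dose / Vd = 336 / 137 = 2.453 mg/L
k = ln2 / t½ = 0.693147 / 43.8 = 0.01583 h⁻¹
Fraction remaining after one interval: r = e^(−kτ) = e^(−0.01583 × 43.2) = 0.5047
Before dose 3, 2 doses have been given (aged 1τ, 2τ).
C_trough = C₀ × (r + r²) = 2.453 × (0.5047 + 0.2547) = 1.863 mg/L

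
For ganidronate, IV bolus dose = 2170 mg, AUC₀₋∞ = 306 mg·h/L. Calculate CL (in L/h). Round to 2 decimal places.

7.09 L/h

CL = Dose / AUC = 2170 / 306 = 7.092 L/h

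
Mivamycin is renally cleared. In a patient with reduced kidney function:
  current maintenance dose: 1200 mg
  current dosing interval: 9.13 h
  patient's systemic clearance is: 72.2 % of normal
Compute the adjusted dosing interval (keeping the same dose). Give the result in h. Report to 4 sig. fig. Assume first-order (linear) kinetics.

12.65 h

To keep the same average steady-state level, dosing rate must scale with clearance.
CL ratio = 72.2 / 100 = 0.7220
New interval (same dose) = 9.13 / 0.7220 = 12.65 h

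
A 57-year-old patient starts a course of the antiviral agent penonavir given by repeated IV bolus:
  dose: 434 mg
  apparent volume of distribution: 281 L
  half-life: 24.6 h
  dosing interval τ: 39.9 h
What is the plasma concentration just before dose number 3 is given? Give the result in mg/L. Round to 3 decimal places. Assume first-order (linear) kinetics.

0.665 mg/L

C₀ per dose = Dose / Vd = 434 / 281 = 1.544 mg/L
k = ln2 / t½ = 0.693147 / 24.6 = 0.02818 h⁻¹
Fraction remaining after one interval: r = e^(−kτ) = e^(−0.02818 × 39.9) = 0.3249
Before dose 3, 2 doses have been given (aged 1τ, 2τ).
C_trough = C₀ × (r + r²) = 1.544 × (0.3249 + 0.1056) = 0.6647 mg/L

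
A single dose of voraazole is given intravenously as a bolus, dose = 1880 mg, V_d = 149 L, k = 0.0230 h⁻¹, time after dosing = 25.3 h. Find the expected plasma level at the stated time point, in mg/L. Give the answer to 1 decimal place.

C₀ = Dose / Vd = 1880 / 149 = 12.62 mg/L
C = C₀ · e^(−k·t) = 12.62 × e^(−0.02300 × 25.3)
  = 12.62 × 0.5588 = 7.052 mg/L

7.1 mg/L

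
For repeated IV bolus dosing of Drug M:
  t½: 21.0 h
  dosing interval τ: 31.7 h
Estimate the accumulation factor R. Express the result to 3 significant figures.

k = ln2 / t½ = 0.693147 / 21.0 = 0.03301 h⁻¹
e^(−kτ) = e^(−0.03301 × 31.7) = 0.3512
Accumulation ratio R = 1 / (1 − e^(−kτ)) = 1 / (1 − 0.3512) = 1.541

1.54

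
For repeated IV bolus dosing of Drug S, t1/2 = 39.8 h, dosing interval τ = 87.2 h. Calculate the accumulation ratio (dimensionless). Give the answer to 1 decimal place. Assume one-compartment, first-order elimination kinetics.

1.3

k = ln2 / t½ = 0.693147 / 39.8 = 0.01742 h⁻¹
e^(−kτ) = e^(−0.01742 × 87.2) = 0.2189
Accumulation ratio R = 1 / (1 − e^(−kτ)) = 1 / (1 − 0.2189) = 1.280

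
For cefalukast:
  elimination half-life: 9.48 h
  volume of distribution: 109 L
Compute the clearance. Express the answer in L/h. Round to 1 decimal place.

8.0 L/h

k = ln2 / t½ = 0.693147 / 9.48 = 0.07312 h⁻¹
CL = k × Vd = 0.07312 × 109 = 7.970 L/h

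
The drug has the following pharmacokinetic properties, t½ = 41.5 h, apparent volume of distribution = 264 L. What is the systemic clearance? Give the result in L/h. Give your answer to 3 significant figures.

k = ln2 / t½ = 0.693147 / 41.5 = 0.01670 h⁻¹
CL = k × Vd = 0.01670 × 264 = 4.409 L/h

4.41 L/h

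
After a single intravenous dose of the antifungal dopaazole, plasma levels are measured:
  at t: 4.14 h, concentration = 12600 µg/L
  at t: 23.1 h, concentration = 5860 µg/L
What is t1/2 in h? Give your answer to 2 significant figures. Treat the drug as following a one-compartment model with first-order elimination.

17 h

k = ln(C₁/C₂) / (t₂ − t₁) = ln(12600/5860) / (23.1 − 4.14)
  = 0.7655 / 18.96 = 0.04037 h⁻¹
t½ = ln2 / k = 0.693147 / 0.04037 = 17.17 h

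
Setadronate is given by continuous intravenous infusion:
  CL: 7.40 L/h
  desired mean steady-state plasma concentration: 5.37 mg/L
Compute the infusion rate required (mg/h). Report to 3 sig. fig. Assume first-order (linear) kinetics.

39.7 mg/h

At steady state, infusion rate R₀ = Css × CL = 5.37 × 7.400 = 39.74 mg/h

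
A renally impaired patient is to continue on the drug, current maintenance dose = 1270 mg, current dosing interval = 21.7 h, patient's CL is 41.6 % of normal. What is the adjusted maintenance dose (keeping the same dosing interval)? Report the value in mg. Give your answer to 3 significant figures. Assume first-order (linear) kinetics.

To keep the same average steady-state level, dosing rate must scale with clearance.
CL ratio = 41.6 / 100 = 0.4160
New dose (same interval) = 1270 × 0.4160 = 528.3 mg

528 mg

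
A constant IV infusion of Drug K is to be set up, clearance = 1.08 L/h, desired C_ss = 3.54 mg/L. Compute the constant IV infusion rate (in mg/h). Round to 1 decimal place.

At steady state, infusion rate R₀ = Css × CL = 3.54 × 1.080 = 3.823 mg/h

3.8 mg/h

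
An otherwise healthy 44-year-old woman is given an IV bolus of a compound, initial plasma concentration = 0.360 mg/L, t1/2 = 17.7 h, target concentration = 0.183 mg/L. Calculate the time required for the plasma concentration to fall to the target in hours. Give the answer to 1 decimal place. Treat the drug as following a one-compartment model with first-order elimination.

17.3 h

k = ln2 / t½ = 0.693147 / 17.7 = 0.03916 h⁻¹
t = ln(C₀ / C) / k = ln(0.3600 / 0.183) / 0.03916
  = ln(1.967) / 0.03916 = 0.6765 / 0.03916 = 17.28 h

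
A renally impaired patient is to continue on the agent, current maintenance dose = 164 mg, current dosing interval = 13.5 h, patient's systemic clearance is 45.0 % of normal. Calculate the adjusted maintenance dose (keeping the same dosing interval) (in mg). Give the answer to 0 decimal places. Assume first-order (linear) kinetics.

To keep the same average steady-state level, dosing rate must scale with clearance.
CL ratio = 45.0 / 100 = 0.4500
New dose (same interval) = 164 × 0.4500 = 73.80 mg

74 mg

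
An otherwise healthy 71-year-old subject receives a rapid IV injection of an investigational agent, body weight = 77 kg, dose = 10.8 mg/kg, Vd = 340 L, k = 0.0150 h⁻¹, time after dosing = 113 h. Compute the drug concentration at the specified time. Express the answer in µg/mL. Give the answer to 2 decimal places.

0.45 µg/mL

Total dose = 10.8 × 77 = 831.6 mg
C₀ = Dose / Vd = 831.6 / 340 = 2.446 mg/L
C = C₀ · e^(−k·t) = 2.446 × e^(−0.01500 × 113)
  = 2.446 × 0.1836 = 0.4491 mg/L
(0.4491 mg/L = 0.4491 µg/mL)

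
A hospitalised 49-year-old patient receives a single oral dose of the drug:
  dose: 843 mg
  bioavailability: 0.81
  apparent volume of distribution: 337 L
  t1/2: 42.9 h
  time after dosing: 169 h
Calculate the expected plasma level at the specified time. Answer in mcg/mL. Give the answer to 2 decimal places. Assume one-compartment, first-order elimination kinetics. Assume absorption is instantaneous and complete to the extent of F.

0.13 mcg/mL

Amount reaching circulation = F × Dose = 0.81 × 843.0 = 682.8 mg
C₀ = F·Dose / Vd = 682.8 / 337 = 2.026 mg/L
k = ln2 / t½ = 0.693147 / 42.9 = 0.01616 h⁻¹
C = C₀ · e^(−k·t) = 2.026 × e^(−0.01616 × 169)
  = 2.026 × 0.06515 = 0.1320 mg/L
(0.1320 mg/L = 0.1320 mcg/mL)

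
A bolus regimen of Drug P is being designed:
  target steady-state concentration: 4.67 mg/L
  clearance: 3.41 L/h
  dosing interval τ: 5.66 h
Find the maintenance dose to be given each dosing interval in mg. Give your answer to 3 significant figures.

At steady state, Dose/τ = Css × CL.
Dose = Css × CL × τ = 4.67 × 3.410 × 5.66 = 90.13 mg

90.1 mg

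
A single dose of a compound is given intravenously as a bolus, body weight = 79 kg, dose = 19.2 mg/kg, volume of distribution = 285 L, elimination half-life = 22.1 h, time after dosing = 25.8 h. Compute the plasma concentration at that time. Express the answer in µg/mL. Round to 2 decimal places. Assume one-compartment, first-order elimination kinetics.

Total dose = 19.2 × 79 = 1517 mg
C₀ = Dose / Vd = 1517 / 285 = 5.323 mg/L
k = ln2 / t½ = 0.693147 / 22.1 = 0.03136 h⁻¹
C = C₀ · e^(−k·t) = 5.323 × e^(−0.03136 × 25.8)
  = 5.323 × 0.4453 = 2.370 mg/L
(2.370 mg/L = 2.370 µg/mL)

2.37 µg/mL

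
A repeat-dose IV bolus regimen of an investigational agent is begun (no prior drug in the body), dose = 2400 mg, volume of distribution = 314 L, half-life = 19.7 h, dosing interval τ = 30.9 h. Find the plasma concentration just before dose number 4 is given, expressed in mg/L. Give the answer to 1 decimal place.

3.7 mg/L

C₀ per dose = Dose / Vd = 2400 / 314 = 7.643 mg/L
k = ln2 / t½ = 0.693147 / 19.7 = 0.03519 h⁻¹
Fraction remaining after one interval: r = e^(−kτ) = e^(−0.03519 × 30.9) = 0.3371
Before dose 4, 3 doses have been given (aged 1τ, 2τ, 3τ).
C_trough = C₀ × (r + r² + … + r^3) = C₀ × r(1−r^3)/(1−r)
        = 7.643 × 0.3371 × (1 − 0.03831) / (1 − 0.3371) = 3.738 mg/L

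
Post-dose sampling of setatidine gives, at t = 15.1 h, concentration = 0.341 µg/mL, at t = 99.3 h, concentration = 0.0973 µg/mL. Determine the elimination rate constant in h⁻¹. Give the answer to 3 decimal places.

0.015 h⁻¹

k = ln(C₁/C₂) / (t₂ − t₁) = ln(0.341/0.0973) / (99.3 − 15.1)
  = 1.254 / 84.20 = 0.01489 h⁻¹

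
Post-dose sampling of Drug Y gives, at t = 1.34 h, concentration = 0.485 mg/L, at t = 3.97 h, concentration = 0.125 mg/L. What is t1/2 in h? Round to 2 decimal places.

k = ln(C₁/C₂) / (t₂ − t₁) = ln(0.485/0.125) / (3.97 − 1.34)
  = 1.356 / 2.630 = 0.5156 h⁻¹
t½ = ln2 / k = 0.693147 / 0.5156 = 1.344 h

1.34 h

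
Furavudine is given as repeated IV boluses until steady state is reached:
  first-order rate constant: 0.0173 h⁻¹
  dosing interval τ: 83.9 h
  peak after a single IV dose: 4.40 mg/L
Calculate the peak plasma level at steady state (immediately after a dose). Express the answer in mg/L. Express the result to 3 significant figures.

e^(−kτ) = e^(−0.01730 × 83.9) = 0.2342
Accumulation ratio R = 1 / (1 − e^(−kτ)) = 1 / (1 − 0.2342) = 1.306
Steady-state peak = C₀ × R = 4.40 × 1.306 = 5.746 mg/L

5.75 mg/L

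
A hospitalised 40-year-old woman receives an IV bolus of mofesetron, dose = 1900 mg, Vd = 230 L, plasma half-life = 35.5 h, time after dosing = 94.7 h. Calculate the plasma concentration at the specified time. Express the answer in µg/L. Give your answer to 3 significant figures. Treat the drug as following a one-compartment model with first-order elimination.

C₀ = Dose / Vd = 1900 / 230 = 8.261 mg/L
k = ln2 / t½ = 0.693147 / 35.5 = 0.01953 h⁻¹
C = C₀ · e^(−k·t) = 8.261 × e^(−0.01953 × 94.7)
  = 8.261 × 0.1573 = 1.299 mg/L
Convert: 1.299 mg/L × 1000 = 1299 µg/L

1300 µg/L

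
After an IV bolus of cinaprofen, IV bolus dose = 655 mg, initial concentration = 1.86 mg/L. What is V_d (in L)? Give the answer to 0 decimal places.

352 L

Vd = Dose / C₀ = 655.0 / 1.86 = 352.2 L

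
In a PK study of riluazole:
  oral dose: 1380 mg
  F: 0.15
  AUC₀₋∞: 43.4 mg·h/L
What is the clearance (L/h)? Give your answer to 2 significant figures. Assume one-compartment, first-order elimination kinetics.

4.8 L/h

CL = F·Dose / AUC = 0.15 × 1380 / 43.4 = 4.770 L/h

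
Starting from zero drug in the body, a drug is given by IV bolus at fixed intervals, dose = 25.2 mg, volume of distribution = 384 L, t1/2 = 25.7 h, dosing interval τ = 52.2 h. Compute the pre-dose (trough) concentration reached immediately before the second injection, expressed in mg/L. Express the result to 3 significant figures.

0.0161 mg/L

C₀ per dose = Dose / Vd = 25.2 / 384 = 0.06563 mg/L
k = ln2 / t½ = 0.693147 / 25.7 = 0.02697 h⁻¹
Fraction remaining after one interval: r = e^(−kτ) = e^(−0.02697 × 52.2) = 0.2447
Before dose 2, 1 dose has been given (aged 1τ).
C_trough = C₀ × r = 0.06563 × 0.2447 = 0.01606 mg/L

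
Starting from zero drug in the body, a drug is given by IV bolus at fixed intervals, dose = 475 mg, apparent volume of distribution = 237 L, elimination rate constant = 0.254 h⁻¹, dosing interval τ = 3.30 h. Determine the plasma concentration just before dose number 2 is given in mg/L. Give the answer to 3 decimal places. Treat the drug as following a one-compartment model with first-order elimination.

0.867 mg/L

C₀ per dose = Dose / Vd = 475 / 237 = 2.004 mg/L
Fraction remaining after one interval: r = e^(−kτ) = e^(−0.2540 × 3.30) = 0.4325
Before dose 2, 1 dose has been given (aged 1τ).
C_trough = C₀ × r = 2.004 × 0.4325 = 0.8667 mg/L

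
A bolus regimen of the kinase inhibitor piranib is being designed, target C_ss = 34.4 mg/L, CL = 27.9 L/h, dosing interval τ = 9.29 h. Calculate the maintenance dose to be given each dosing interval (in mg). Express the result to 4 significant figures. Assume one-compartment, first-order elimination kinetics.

8916 mg

At steady state, Dose/τ = Css × CL.
Dose = Css × CL × τ = 34.4 × 27.90 × 9.29 = 8916 mg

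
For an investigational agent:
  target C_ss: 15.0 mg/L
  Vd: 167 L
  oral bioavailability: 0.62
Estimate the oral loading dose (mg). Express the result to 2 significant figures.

LD = Css × Vd / F = 15.0 × 167 / 0.62 = 4040 mg

4000 mg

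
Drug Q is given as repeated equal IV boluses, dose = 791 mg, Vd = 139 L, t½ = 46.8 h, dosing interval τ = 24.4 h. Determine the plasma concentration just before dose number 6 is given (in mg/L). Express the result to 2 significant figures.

11 mg/L

C₀ per dose = Dose / Vd = 791 / 139 = 5.691 mg/L
k = ln2 / t½ = 0.693147 / 46.8 = 0.01481 h⁻¹
Fraction remaining after one interval: r = e^(−kτ) = e^(−0.01481 × 24.4) = 0.6967
Before dose 6, 5 doses have been given (aged 1τ, 2τ, 3τ, 4τ, 5τ).
C_trough = C₀ × (r + r² + … + r^5) = C₀ × r(1−r^5)/(1−r)
        = 5.691 × 0.6967 × (1 − 0.1641) / (1 − 0.6967) = 10.93 mg/L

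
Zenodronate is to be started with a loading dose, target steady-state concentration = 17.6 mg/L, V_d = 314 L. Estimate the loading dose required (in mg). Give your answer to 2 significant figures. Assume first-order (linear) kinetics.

LD = Css × Vd = 17.6 × 314 = 5526 mg

5500 mg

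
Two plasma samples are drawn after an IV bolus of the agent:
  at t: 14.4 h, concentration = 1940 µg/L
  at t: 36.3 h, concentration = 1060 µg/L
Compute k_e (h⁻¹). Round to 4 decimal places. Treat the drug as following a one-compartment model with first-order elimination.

0.0276 h⁻¹

k = ln(C₁/C₂) / (t₂ − t₁) = ln(1940/1060) / (36.3 − 14.4)
  = 0.6044 / 21.90 = 0.02760 h⁻¹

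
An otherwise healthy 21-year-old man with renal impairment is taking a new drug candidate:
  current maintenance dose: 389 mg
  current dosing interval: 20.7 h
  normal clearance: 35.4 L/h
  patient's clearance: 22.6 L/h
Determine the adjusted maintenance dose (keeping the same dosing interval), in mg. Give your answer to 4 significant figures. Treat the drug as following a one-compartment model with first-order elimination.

To keep the same average steady-state level, dosing rate must scale with clearance.
CL ratio = 22.6 / 35.4 = 0.6384
New dose (same interval) = 389 × 0.6384 = 248.3 mg

248.3 mg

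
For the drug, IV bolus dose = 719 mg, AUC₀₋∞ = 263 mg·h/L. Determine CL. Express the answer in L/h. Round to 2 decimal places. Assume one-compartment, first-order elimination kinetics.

CL = Dose / AUC = 719 / 263 = 2.734 L/h

2.73 L/h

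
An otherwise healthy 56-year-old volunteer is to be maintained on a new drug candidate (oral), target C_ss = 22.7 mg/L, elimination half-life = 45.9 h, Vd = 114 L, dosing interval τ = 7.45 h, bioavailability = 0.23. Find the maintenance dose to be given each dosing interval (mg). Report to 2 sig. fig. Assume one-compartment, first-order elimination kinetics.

k = ln2 / t½ = 0.693147 / 45.9 = 0.01510 h⁻¹
CL = k × Vd = 0.01510 × 114 = 1.721 L/h
At steady state, F × (Dose/τ) = Css × CL.
Dose = Css × CL × τ / F = 22.7 × 1.721 × 7.45 / 0.23 = 1265 mg

1300 mg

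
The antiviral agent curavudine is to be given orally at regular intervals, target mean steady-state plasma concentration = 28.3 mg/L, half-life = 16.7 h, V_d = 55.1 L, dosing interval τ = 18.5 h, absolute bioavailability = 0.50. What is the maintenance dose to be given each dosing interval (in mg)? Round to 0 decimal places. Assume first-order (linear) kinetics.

2395 mg

k = ln2 / t½ = 0.693147 / 16.7 = 0.04151 h⁻¹
CL = k × Vd = 0.04151 × 55.1 = 2.287 L/h
At steady state, F × (Dose/τ) = Css × CL.
Dose = Css × CL × τ / F = 28.3 × 2.287 × 18.5 / 0.50 = 2395 mg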